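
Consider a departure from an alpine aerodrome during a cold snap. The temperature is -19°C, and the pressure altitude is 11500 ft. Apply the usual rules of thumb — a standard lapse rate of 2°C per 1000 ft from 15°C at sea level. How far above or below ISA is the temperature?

ISA-11°C

ISA temperature at 11500 ft = 15 − 2 × (11500/1000) = -8°C.
Deviation = OAT − ISA = -19 − (-8) = -11°C.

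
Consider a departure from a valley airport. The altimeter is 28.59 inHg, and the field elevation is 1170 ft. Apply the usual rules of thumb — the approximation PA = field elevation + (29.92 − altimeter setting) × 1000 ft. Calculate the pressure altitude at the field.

Pressure correction = (29.92 − 28.59) × 1000 = +1330 ft.
Pressure altitude = 1170 + (+1330) = 2500 ft.

2500 ft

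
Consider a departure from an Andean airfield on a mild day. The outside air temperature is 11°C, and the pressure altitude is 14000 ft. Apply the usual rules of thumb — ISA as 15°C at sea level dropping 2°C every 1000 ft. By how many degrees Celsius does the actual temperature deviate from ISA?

ISA+24°C

ISA temperature at 14000 ft = 15 − 2 × (14000/1000) = -13°C.
Deviation = OAT − ISA = 11 − (-13) = +24°C.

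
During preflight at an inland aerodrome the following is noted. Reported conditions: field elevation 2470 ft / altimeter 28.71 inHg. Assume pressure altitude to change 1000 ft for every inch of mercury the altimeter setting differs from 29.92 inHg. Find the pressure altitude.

3680 ft

Pressure correction = (29.92 − 28.71) × 1000 = +1210 ft.
Pressure altitude = 2470 + (+1210) = 3680 ft.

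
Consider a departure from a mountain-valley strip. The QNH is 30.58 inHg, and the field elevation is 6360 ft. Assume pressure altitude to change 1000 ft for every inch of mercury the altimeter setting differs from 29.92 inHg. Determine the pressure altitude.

Pressure correction = (29.92 − 30.58) × 1000 = -660 ft.
Pressure altitude = 6360 + (-660) = 5700 ft.

5700 ft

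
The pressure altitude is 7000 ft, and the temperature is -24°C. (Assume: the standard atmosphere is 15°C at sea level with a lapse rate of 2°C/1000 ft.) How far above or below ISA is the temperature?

ISA-25°C

ISA temperature at 7000 ft = 15 − 2 × (7000/1000) = 1°C.
Deviation = OAT − ISA = -24 − 1 = -25°C.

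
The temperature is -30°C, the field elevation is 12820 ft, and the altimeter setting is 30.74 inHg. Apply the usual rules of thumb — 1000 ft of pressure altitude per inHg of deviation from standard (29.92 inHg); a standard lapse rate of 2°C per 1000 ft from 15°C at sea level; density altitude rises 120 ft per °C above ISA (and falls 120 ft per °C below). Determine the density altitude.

Pressure altitude = 12820 + (29.92 − 30.74) × 1000 = 12820 + (-820) = 12000 ft.
ISA temperature at 12000 ft = 15 − 2 × (12000/1000) = -9°C.
ISA deviation = -30 − (-9) = -21°C.
Density altitude = 12000 + 120 × (-21) = 9480 ft.

9480 ft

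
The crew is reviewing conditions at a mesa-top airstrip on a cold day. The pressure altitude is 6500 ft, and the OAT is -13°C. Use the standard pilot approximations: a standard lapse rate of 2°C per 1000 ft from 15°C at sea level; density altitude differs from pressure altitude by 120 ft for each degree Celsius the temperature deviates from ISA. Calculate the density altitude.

ISA temperature at 6500 ft = 15 − 2 × (6500/1000) = 2°C.
ISA deviation = -13 − 2 = -15°C.
Density altitude = 6500 + 120 × (-15) = 6500 + (-1800) = 4700 ft.

4700 ft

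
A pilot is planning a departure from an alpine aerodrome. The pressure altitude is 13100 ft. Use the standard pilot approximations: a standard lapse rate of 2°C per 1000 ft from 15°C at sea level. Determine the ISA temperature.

ISA temperature = 15 − 2 × (13100/1000) = 15 − 26.2 = -11.2°C.

-11.2°C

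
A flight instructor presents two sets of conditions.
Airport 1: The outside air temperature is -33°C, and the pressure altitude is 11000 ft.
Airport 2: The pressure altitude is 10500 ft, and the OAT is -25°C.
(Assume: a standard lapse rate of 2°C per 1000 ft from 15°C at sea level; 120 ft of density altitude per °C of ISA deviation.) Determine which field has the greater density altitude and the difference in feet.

Airport 2 by 340 ft

Airport 1: ISA temp = -7°C, deviation -26°C, DA = 11000 + 120 × (-26) = 7880 ft.
Airport 2: ISA temp = -6°C, deviation -19°C, DA = 10500 + 120 × (-19) = 8220 ft.
Airport 2 is higher by 8220 − 7880 = 340 ft.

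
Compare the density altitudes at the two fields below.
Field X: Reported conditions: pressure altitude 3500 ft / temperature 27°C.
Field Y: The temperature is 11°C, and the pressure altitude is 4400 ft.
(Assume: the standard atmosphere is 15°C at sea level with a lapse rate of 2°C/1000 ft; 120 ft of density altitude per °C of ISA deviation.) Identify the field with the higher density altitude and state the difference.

Field X: ISA temp = 8°C, deviation +19°C, DA = 3500 + 120 × 19 = 5780 ft.
Field Y: ISA temp = 6.2°C, deviation +4.8°C, DA = 4400 + 120 × 4.8 = 4976 ft.
Field X is higher by 5780 − 4976 = 804 ft.

Field X by 804 ft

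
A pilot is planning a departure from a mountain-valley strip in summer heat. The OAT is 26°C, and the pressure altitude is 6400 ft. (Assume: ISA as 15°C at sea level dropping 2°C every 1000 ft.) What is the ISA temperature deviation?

ISA temperature at 6400 ft = 15 − 2 × (6400/1000) = 2.2°C.
Deviation = OAT − ISA = 26 − 2.2 = +23.8°C.

ISA+23.8°C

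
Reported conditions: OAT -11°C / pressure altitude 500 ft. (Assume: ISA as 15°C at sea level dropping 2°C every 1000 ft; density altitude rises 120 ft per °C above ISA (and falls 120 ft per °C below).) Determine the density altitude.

ISA temperature at 500 ft = 15 − 2 × (500/1000) = 14°C.
ISA deviation = -11 − 14 = -25°C.
Density altitude = 500 + 120 × (-25) = 500 + (-3000) = -2500 ft.

-2500 ft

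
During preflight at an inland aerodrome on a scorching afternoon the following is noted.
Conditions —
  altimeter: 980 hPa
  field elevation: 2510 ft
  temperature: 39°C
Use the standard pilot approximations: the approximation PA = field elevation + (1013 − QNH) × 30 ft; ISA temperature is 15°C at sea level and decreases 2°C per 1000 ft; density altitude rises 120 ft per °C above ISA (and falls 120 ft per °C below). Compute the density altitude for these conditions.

7220 ft

Pressure altitude = 2510 + (1013 − 980) × 30 = 2510 + (+990) = 3500 ft.
ISA temperature at 3500 ft = 15 − 2 × (3500/1000) = 8°C.
ISA deviation = 39 − 8 = +31°C.
Density altitude = 3500 + 120 × (31) = 7220 ft.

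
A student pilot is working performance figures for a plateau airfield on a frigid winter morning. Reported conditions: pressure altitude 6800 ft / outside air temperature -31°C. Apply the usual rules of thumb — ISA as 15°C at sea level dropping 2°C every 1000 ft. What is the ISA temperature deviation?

ISA temperature at 6800 ft = 15 − 2 × (6800/1000) = 1.4°C.
Deviation = OAT − ISA = -31 − 1.4 = -32.4°C.

ISA-32.4°C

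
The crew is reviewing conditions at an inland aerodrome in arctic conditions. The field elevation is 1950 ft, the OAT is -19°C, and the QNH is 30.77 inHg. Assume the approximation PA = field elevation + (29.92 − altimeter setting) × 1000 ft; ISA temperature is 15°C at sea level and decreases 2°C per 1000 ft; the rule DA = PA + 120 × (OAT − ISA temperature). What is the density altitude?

Pressure altitude = 1950 + (29.92 − 30.77) × 1000 = 1950 + (-850) = 1100 ft.
ISA temperature at 1100 ft = 15 − 2 × (1100/1000) = 12.8°C.
ISA deviation = -19 − 12.8 = -31.8°C.
Density altitude = 1100 + 120 × (-31.8) = -2716 ft.

-2716 ft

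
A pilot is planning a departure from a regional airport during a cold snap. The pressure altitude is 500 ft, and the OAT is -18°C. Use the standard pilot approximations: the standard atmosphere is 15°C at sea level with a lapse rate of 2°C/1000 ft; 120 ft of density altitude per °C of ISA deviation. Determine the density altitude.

ISA temperature at 500 ft = 15 − 2 × (500/1000) = 14°C.
ISA deviation = -18 − 14 = -32°C.
Density altitude = 500 + 120 × (-32) = 500 + (-3840) = -3340 ft.

-3340 ft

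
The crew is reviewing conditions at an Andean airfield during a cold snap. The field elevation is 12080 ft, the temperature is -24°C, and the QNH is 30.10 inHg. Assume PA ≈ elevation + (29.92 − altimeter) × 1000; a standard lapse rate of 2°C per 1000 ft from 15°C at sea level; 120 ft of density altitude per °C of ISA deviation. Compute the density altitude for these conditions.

10076 ft

Pressure altitude = 12080 + (29.92 − 30.10) × 1000 = 12080 + (-180) = 11900 ft.
ISA temperature at 11900 ft = 15 − 2 × (11900/1000) = -8.8°C.
ISA deviation = -24 − (-8.8) = -15.2°C.
Density altitude = 11900 + 120 × (-15.2) = 10076 ft.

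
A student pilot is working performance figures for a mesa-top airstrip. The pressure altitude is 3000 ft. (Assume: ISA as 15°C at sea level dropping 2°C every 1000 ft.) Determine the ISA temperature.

ISA temperature = 15 − 2 × (3000/1000) = 15 − 6 = 9°C.

9°C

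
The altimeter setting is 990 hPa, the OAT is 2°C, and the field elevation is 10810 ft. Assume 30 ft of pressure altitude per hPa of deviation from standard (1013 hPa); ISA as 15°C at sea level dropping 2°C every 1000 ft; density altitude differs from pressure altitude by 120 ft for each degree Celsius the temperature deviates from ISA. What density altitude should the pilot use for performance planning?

Pressure altitude = 10810 + (1013 − 990) × 30 = 10810 + (+690) = 11500 ft.
ISA temperature at 11500 ft = 15 − 2 × (11500/1000) = -8°C.
ISA deviation = 2 − (-8) = +10°C.
Density altitude = 11500 + 120 × (10) = 12700 ft.

12700 ft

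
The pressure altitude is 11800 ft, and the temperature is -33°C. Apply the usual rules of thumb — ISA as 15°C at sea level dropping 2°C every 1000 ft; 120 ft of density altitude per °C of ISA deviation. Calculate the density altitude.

8872 ft

ISA temperature at 11800 ft = 15 − 2 × (11800/1000) = -8.6°C.
ISA deviation = -33 − (-8.6) = -24.4°C.
Density altitude = 11800 + 120 × (-24.4) = 11800 + (-2928) = 8872 ft.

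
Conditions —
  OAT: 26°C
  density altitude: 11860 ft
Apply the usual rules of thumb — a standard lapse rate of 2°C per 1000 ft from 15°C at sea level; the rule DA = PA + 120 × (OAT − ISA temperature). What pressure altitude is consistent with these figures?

8500 ft

DA = PA + 120 × (OAT − (15 − 2·PA/1000)) = PA + 120·OAT − 1800 + 0.24·PA = 1.24·PA + 120·OAT − 1800.
So 1.24·PA = 11860 − 120 × 26 + 1800 = 10540.
PA = 10540 / 1.24 = 8500 ft.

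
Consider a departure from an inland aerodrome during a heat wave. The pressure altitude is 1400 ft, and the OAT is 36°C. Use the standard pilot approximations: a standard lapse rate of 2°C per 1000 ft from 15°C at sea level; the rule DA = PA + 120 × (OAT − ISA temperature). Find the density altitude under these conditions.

4256 ft

ISA temperature at 1400 ft = 15 − 2 × (1400/1000) = 12.2°C.
ISA deviation = 36 − 12.2 = +23.8°C.
Density altitude = 1400 + 120 × (23.8) = 1400 + (+2856) = 4256 ft.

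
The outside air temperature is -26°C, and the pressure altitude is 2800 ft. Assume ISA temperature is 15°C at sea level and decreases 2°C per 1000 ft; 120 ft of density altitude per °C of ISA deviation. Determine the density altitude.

ISA temperature at 2800 ft = 15 − 2 × (2800/1000) = 9.4°C.
ISA deviation = -26 − 9.4 = -35.4°C.
Density altitude = 2800 + 120 × (-35.4) = 2800 + (-4248) = -1448 ft.

-1448 ft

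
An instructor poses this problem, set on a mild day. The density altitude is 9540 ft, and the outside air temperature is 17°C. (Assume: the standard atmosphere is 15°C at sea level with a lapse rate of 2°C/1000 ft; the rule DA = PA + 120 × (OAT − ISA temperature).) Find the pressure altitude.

7500 ft

DA = PA + 120 × (OAT − (15 − 2·PA/1000)) = PA + 120·OAT − 1800 + 0.24·PA = 1.24·PA + 120·OAT − 1800.
So 1.24·PA = 9540 − 120 × 17 + 1800 = 9300.
PA = 9300 / 1.24 = 7500 ft.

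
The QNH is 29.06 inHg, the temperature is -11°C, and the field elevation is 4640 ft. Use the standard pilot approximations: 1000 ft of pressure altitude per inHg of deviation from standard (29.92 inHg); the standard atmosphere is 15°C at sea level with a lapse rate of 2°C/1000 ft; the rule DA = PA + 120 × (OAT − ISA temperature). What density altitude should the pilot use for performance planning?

3700 ft

Pressure altitude = 4640 + (29.92 − 29.06) × 1000 = 4640 + (+860) = 5500 ft.
ISA temperature at 5500 ft = 15 − 2 × (5500/1000) = 4°C.
ISA deviation = -11 − 4 = -15°C.
Density altitude = 5500 + 120 × (-15) = 3700 ft.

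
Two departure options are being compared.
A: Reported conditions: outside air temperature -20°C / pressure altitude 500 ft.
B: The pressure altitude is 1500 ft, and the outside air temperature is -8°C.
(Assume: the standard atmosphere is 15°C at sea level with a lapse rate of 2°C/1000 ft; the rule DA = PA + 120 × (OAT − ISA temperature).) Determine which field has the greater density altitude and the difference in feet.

B by 2680 ft

A: ISA temp = 14°C, deviation -34°C, DA = 500 + 120 × (-34) = -3580 ft.
B: ISA temp = 12°C, deviation -20°C, DA = 1500 + 120 × (-20) = -900 ft.
B is higher by -900 − (-3580) = 2680 ft.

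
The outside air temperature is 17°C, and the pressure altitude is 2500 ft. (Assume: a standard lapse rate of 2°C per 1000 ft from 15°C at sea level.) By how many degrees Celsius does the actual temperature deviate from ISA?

ISA temperature at 2500 ft = 15 − 2 × (2500/1000) = 10°C.
Deviation = OAT − ISA = 17 − 10 = +7°C.

ISA+7°C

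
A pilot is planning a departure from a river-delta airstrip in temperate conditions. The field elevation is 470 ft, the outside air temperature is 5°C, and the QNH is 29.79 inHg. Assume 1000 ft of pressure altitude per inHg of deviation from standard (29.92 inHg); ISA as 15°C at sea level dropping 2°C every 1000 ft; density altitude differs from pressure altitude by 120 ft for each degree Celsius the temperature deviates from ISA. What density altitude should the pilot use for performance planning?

-456 ft

Pressure altitude = 470 + (29.92 − 29.79) × 1000 = 470 + (+130) = 600 ft.
ISA temperature at 600 ft = 15 − 2 × (600/1000) = 13.8°C.
ISA deviation = 5 − 13.8 = -8.8°C.
Density altitude = 600 + 120 × (-8.8) = -456 ft.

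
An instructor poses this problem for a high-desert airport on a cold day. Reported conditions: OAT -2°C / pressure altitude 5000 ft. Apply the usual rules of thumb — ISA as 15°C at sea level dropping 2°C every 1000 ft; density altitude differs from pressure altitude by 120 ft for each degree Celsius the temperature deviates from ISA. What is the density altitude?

4160 ft

ISA temperature at 5000 ft = 15 − 2 × (5000/1000) = 5°C.
ISA deviation = -2 − 5 = -7°C.
Density altitude = 5000 + 120 × (-7) = 5000 + (-840) = 4160 ft.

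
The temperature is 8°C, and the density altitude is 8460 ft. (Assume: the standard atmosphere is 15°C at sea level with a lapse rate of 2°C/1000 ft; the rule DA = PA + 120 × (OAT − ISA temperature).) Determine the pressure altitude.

DA = PA + 120 × (OAT − (15 − 2·PA/1000)) = PA + 120·OAT − 1800 + 0.24·PA = 1.24·PA + 120·OAT − 1800.
So 1.24·PA = 8460 − 120 × 8 + 1800 = 9300.
PA = 9300 / 1.24 = 7500 ft.

7500 ft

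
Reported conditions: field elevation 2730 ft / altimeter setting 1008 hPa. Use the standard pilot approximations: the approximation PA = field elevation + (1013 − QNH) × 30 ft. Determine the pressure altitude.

Pressure correction = (1013 − 1008) × 30 = +150 ft.
Pressure altitude = 2730 + (+150) = 2880 ft.

2880 ft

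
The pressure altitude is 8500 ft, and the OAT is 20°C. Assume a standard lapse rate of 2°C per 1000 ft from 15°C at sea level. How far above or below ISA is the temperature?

ISA temperature at 8500 ft = 15 − 2 × (8500/1000) = -2°C.
Deviation = OAT − ISA = 20 − (-2) = +22°C.

ISA+22°C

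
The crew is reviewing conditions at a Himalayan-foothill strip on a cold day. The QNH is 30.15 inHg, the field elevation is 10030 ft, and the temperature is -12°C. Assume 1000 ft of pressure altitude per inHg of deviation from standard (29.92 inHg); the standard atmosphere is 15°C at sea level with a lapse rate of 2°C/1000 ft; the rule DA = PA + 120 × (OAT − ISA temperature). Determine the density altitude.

8912 ft

Pressure altitude = 10030 + (29.92 − 30.15) × 1000 = 10030 + (-230) = 9800 ft.
ISA temperature at 9800 ft = 15 − 2 × (9800/1000) = -4.6°C.
ISA deviation = -12 − (-4.6) = -7.4°C.
Density altitude = 9800 + 120 × (-7.4) = 8912 ft.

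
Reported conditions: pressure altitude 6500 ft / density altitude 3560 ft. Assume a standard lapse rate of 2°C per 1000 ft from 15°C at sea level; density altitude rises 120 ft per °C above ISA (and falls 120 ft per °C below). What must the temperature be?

-22.5°C

Density altitude − pressure altitude = 3560 − 6500 = -2940 ft.
At 120 ft/°C that is an ISA deviation of -2940/120 = -24.5°C.
ISA temperature at 6500 ft = 15 − 2 × (6500/1000) = 2°C.
OAT = ISA + deviation = 2 + (-24.5) = -22.5°C.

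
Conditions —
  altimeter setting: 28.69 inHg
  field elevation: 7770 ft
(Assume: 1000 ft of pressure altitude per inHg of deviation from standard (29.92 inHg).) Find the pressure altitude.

Pressure correction = (29.92 − 28.69) × 1000 = +1230 ft.
Pressure altitude = 7770 + (+1230) = 9000 ft.

9000 ft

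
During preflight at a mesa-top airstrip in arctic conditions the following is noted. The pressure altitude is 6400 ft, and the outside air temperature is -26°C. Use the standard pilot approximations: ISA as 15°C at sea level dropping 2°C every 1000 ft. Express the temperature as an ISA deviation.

ISA-28.2°C

ISA temperature at 6400 ft = 15 − 2 × (6400/1000) = 2.2°C.
Deviation = OAT − ISA = -26 − 2.2 = -28.2°C.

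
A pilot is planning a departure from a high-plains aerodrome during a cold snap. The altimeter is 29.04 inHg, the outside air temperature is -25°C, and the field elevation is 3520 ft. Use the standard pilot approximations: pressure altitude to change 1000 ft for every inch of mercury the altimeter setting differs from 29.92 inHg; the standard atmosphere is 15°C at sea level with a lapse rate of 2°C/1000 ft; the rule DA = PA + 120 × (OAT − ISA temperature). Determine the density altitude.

656 ft

Pressure altitude = 3520 + (29.92 − 29.04) × 1000 = 3520 + (+880) = 4400 ft.
ISA temperature at 4400 ft = 15 − 2 × (4400/1000) = 6.2°C.
ISA deviation = -25 − 6.2 = -31.2°C.
Density altitude = 4400 + 120 × (-31.2) = 656 ft.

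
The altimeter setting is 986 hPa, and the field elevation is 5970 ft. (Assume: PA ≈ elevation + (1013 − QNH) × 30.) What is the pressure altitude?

Pressure correction = (1013 − 986) × 30 = +810 ft.
Pressure altitude = 5970 + (+810) = 6780 ft.

6780 ft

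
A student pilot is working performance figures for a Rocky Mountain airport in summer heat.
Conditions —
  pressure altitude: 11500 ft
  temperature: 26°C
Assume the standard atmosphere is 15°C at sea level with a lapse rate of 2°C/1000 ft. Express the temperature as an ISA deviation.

ISA temperature at 11500 ft = 15 − 2 × (11500/1000) = -8°C.
Deviation = OAT − ISA = 26 − (-8) = +34°C.

ISA+34°C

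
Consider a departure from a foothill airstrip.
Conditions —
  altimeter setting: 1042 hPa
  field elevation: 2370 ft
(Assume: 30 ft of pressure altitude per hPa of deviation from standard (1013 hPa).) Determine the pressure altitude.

Pressure correction = (1013 − 1042) × 30 = -870 ft.
Pressure altitude = 2370 + (-870) = 1500 ft.

1500 ft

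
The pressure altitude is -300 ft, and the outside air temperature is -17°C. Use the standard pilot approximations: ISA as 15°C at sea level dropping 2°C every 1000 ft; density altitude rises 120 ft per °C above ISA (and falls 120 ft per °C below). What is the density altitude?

-4212 ft

ISA temperature at -300 ft = 15 − 2 × (-300/1000) = 15.6°C.
ISA deviation = -17 − 15.6 = -32.6°C.
Density altitude = -300 + 120 × (-32.6) = -300 + (-3912) = -4212 ft.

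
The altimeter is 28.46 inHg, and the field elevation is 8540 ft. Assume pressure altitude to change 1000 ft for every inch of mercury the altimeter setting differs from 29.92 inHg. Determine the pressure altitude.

Pressure correction = (29.92 − 28.46) × 1000 = +1460 ft.
Pressure altitude = 8540 + (+1460) = 10000 ft.

10000 ft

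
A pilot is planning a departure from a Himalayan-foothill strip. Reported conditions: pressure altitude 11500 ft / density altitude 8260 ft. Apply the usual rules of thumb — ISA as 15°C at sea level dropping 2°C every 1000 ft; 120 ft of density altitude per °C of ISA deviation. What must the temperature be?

-35°C

Density altitude − pressure altitude = 8260 − 11500 = -3240 ft.
At 120 ft/°C that is an ISA deviation of -3240/120 = -27°C.
ISA temperature at 11500 ft = 15 − 2 × (11500/1000) = -8°C.
OAT = ISA + deviation = -8 + (-27) = -35°C.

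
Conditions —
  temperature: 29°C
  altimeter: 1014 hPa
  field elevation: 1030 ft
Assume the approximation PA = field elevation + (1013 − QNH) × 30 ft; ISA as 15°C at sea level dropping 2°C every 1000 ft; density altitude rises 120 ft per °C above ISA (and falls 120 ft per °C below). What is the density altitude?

2920 ft

Pressure altitude = 1030 + (1013 − 1014) × 30 = 1030 + (-30) = 1000 ft.
ISA temperature at 1000 ft = 15 − 2 × (1000/1000) = 13°C.
ISA deviation = 29 − 13 = +16°C.
Density altitude = 1000 + 120 × (16) = 2920 ft.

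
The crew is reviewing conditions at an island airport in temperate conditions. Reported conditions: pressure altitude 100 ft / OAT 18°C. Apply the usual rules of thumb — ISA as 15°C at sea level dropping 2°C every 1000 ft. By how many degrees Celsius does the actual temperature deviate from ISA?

ISA+3.2°C

ISA temperature at 100 ft = 15 − 2 × (100/1000) = 14.8°C.
Deviation = OAT − ISA = 18 − 14.8 = +3.2°C.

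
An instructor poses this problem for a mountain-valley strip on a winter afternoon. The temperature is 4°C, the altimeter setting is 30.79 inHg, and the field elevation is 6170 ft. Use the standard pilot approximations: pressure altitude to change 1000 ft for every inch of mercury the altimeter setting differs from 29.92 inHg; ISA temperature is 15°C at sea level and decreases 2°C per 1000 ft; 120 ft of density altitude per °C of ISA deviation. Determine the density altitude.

Pressure altitude = 6170 + (29.92 − 30.79) × 1000 = 6170 + (-870) = 5300 ft.
ISA temperature at 5300 ft = 15 − 2 × (5300/1000) = 4.4°C.
ISA deviation = 4 − 4.4 = -0.4°C.
Density altitude = 5300 + 120 × (-0.4) = 5252 ft.

5252 ft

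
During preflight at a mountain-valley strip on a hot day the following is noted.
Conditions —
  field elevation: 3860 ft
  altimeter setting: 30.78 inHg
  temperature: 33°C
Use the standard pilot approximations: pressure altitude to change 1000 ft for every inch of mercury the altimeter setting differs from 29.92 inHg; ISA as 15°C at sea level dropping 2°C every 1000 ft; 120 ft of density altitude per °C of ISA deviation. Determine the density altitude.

Pressure altitude = 3860 + (29.92 − 30.78) × 1000 = 3860 + (-860) = 3000 ft.
ISA temperature at 3000 ft = 15 − 2 × (3000/1000) = 9°C.
ISA deviation = 33 − 9 = +24°C.
Density altitude = 3000 + 120 × (24) = 5880 ft.

5880 ft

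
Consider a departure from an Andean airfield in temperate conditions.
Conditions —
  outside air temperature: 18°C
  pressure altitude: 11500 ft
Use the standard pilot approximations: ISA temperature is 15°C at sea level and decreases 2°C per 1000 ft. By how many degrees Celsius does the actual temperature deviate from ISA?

ISA+26°C

ISA temperature at 11500 ft = 15 − 2 × (11500/1000) = -8°C.
Deviation = OAT − ISA = 18 − (-8) = +26°C.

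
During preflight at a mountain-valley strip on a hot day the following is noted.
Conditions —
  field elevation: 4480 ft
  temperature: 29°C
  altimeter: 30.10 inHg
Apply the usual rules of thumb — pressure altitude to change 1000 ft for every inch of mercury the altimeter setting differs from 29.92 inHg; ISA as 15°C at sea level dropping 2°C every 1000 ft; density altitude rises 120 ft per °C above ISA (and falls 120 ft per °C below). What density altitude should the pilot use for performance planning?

7012 ft

Pressure altitude = 4480 + (29.92 − 30.10) × 1000 = 4480 + (-180) = 4300 ft.
ISA temperature at 4300 ft = 15 − 2 × (4300/1000) = 6.4°C.
ISA deviation = 29 − 6.4 = +22.6°C.
Density altitude = 4300 + 120 × (22.6) = 7012 ft.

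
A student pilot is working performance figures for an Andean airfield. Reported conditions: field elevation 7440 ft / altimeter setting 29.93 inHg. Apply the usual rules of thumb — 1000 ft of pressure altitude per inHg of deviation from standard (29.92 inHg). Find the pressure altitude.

Pressure correction = (29.92 − 29.93) × 1000 = -10 ft.
Pressure altitude = 7440 + (-10) = 7430 ft.

7430 ft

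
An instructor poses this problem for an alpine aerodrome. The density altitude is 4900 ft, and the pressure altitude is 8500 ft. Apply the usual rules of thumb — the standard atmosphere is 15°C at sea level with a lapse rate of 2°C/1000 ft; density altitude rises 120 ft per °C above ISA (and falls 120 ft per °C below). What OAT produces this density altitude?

-32°C

Density altitude − pressure altitude = 4900 − 8500 = -3600 ft.
At 120 ft/°C that is an ISA deviation of -3600/120 = -30°C.
ISA temperature at 8500 ft = 15 − 2 × (8500/1000) = -2°C.
OAT = ISA + deviation = -2 + (-30) = -32°C.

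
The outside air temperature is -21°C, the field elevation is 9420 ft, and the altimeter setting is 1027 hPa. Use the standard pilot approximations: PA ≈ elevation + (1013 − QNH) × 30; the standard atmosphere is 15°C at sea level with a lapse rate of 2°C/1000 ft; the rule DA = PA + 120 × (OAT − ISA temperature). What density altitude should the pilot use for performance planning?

6840 ft

Pressure altitude = 9420 + (1013 − 1027) × 30 = 9420 + (-420) = 9000 ft.
ISA temperature at 9000 ft = 15 − 2 × (9000/1000) = -3°C.
ISA deviation = -21 − (-3) = -18°C.
Density altitude = 9000 + 120 × (-18) = 6840 ft.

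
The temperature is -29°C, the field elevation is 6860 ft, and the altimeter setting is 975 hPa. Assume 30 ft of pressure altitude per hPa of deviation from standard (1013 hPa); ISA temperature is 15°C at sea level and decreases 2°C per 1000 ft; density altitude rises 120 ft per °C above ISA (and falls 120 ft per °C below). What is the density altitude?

4640 ft

Pressure altitude = 6860 + (1013 − 975) × 30 = 6860 + (+1140) = 8000 ft.
ISA temperature at 8000 ft = 15 − 2 × (8000/1000) = -1°C.
ISA deviation = -29 − (-1) = -28°C.
Density altitude = 8000 + 120 × (-28) = 4640 ft.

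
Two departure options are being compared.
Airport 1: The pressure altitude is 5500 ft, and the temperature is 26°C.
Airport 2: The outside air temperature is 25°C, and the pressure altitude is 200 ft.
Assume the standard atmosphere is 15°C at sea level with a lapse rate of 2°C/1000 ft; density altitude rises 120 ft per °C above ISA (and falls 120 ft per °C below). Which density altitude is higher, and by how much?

Airport 1: ISA temp = 4°C, deviation +22°C, DA = 5500 + 120 × 22 = 8140 ft.
Airport 2: ISA temp = 14.6°C, deviation +10.4°C, DA = 200 + 120 × 10.4 = 1448 ft.
Airport 1 is higher by 8140 − 1448 = 6692 ft.

Airport 1 by 6692 ft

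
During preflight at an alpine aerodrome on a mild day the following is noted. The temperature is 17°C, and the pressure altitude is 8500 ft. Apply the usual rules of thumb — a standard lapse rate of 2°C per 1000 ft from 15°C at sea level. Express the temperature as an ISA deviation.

ISA+19°C

ISA temperature at 8500 ft = 15 − 2 × (8500/1000) = -2°C.
Deviation = OAT − ISA = 17 − (-2) = +19°C.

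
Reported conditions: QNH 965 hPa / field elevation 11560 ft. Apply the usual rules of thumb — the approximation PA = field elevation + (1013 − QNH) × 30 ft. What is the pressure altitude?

Pressure correction = (1013 − 965) × 30 = +1440 ft.
Pressure altitude = 11560 + (+1440) = 13000 ft.

13000 ft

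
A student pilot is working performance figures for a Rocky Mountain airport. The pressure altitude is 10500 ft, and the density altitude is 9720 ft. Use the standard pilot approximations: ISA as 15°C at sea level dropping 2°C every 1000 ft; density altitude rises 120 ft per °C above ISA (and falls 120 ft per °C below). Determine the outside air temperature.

Density altitude − pressure altitude = 9720 − 10500 = -780 ft.
At 120 ft/°C that is an ISA deviation of -780/120 = -6.5°C.
ISA temperature at 10500 ft = 15 − 2 × (10500/1000) = -6°C.
OAT = ISA + deviation = -6 + (-6.5) = -12.5°C.

-12.5°C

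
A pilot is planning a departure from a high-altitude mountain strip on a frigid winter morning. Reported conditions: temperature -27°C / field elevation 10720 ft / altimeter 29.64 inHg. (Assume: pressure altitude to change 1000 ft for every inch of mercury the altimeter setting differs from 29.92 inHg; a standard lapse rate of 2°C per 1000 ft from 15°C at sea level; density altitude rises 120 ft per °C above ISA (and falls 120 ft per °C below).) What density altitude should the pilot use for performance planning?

8600 ft

Pressure altitude = 10720 + (29.92 − 29.64) × 1000 = 10720 + (+280) = 11000 ft.
ISA temperature at 11000 ft = 15 − 2 × (11000/1000) = -7°C.
ISA deviation = -27 − (-7) = -20°C.
Density altitude = 11000 + 120 × (-20) = 8600 ft.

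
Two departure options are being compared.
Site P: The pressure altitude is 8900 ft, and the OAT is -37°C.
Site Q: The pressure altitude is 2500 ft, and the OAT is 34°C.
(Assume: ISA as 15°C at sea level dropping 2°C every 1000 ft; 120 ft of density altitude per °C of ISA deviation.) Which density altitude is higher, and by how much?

Site Q by 584 ft

Site P: ISA temp = -2.8°C, deviation -34.2°C, DA = 8900 + 120 × (-34.2) = 4796 ft.
Site Q: ISA temp = 10°C, deviation +24°C, DA = 2500 + 120 × 24 = 5380 ft.
Site Q is higher by 5380 − 4796 = 584 ft.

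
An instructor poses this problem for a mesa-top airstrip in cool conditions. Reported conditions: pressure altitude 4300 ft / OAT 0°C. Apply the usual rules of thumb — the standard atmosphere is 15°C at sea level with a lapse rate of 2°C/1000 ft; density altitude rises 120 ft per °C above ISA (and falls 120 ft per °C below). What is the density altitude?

3532 ft

ISA temperature at 4300 ft = 15 − 2 × (4300/1000) = 6.4°C.
ISA deviation = 0 − 6.4 = -6.4°C.
Density altitude = 4300 + 120 × (-6.4) = 4300 + (-768) = 3532 ft.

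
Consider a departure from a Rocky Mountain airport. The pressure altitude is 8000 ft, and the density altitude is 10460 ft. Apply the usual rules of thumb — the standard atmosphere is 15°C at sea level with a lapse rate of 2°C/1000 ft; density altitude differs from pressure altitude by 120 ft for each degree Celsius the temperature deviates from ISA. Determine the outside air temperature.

Density altitude − pressure altitude = 10460 − 8000 = +2460 ft.
At 120 ft/°C that is an ISA deviation of 2460/120 = +20.5°C.
ISA temperature at 8000 ft = 15 − 2 × (8000/1000) = -1°C.
OAT = ISA + deviation = -1 + (+20.5) = 19.5°C.

19.5°C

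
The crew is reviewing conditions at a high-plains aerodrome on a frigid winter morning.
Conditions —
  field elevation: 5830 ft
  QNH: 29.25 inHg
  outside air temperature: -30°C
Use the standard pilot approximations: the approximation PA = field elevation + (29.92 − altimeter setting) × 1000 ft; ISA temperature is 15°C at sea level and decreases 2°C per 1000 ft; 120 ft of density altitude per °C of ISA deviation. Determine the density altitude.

2660 ft

Pressure altitude = 5830 + (29.92 − 29.25) × 1000 = 5830 + (+670) = 6500 ft.
ISA temperature at 6500 ft = 15 − 2 × (6500/1000) = 2°C.
ISA deviation = -30 − 2 = -32°C.
Density altitude = 6500 + 120 × (-32) = 2660 ft.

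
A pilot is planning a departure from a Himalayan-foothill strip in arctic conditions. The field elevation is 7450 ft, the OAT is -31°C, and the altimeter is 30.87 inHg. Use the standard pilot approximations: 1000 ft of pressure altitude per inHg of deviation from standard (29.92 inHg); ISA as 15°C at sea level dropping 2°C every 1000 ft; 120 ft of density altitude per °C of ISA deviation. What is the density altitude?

Pressure altitude = 7450 + (29.92 − 30.87) × 1000 = 7450 + (-950) = 6500 ft.
ISA temperature at 6500 ft = 15 − 2 × (6500/1000) = 2°C.
ISA deviation = -31 − 2 = -33°C.
Density altitude = 6500 + 120 × (-33) = 2540 ft.

2540 ft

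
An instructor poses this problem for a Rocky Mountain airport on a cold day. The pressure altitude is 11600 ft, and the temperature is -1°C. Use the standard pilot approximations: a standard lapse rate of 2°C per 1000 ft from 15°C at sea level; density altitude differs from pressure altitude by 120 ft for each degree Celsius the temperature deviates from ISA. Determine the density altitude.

ISA temperature at 11600 ft = 15 − 2 × (11600/1000) = -8.2°C.
ISA deviation = -1 − (-8.2) = +7.2°C.
Density altitude = 11600 + 120 × (7.2) = 11600 + (+864) = 12464 ft.

12464 ft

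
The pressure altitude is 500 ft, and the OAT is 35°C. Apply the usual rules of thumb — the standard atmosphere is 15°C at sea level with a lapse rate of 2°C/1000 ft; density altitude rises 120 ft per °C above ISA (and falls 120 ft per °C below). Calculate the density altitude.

3020 ft

ISA temperature at 500 ft = 15 − 2 × (500/1000) = 14°C.
ISA deviation = 35 − 14 = +21°C.
Density altitude = 500 + 120 × (21) = 500 + (+2520) = 3020 ft.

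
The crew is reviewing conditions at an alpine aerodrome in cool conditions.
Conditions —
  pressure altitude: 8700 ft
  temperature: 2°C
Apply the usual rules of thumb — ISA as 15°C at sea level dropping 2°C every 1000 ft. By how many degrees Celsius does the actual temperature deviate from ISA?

ISA temperature at 8700 ft = 15 − 2 × (8700/1000) = -2.4°C.
Deviation = OAT − ISA = 2 − (-2.4) = +4.4°C.

ISA+4.4°C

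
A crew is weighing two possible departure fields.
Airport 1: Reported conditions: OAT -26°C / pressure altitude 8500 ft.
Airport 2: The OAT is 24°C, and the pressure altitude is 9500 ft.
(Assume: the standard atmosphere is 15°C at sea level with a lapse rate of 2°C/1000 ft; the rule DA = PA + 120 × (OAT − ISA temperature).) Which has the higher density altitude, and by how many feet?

Airport 2 by 7240 ft

Airport 1: ISA temp = -2°C, deviation -24°C, DA = 8500 + 120 × (-24) = 5620 ft.
Airport 2: ISA temp = -4°C, deviation +28°C, DA = 9500 + 120 × 28 = 12860 ft.
Airport 2 is higher by 12860 − 5620 = 7240 ft.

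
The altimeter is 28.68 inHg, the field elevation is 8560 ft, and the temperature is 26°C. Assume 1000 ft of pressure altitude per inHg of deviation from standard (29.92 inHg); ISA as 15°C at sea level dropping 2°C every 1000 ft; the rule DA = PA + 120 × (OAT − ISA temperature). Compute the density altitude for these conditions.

Pressure altitude = 8560 + (29.92 − 28.68) × 1000 = 8560 + (+1240) = 9800 ft.
ISA temperature at 9800 ft = 15 − 2 × (9800/1000) = -4.6°C.
ISA deviation = 26 − (-4.6) = +30.6°C.
Density altitude = 9800 + 120 × (30.6) = 13472 ft.

13472 ft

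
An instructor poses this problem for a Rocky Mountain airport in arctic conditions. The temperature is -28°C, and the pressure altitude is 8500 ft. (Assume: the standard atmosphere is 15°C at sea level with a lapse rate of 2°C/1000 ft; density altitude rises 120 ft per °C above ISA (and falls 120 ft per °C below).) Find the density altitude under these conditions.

5380 ft

ISA temperature at 8500 ft = 15 − 2 × (8500/1000) = -2°C.
ISA deviation = -28 − (-2) = -26°C.
Density altitude = 8500 + 120 × (-26) = 8500 + (-3120) = 5380 ft.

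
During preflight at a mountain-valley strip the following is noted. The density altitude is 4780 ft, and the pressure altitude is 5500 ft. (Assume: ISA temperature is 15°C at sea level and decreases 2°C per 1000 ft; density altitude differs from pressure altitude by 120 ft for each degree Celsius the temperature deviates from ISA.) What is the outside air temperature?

Density altitude − pressure altitude = 4780 − 5500 = -720 ft.
At 120 ft/°C that is an ISA deviation of -720/120 = -6°C.
ISA temperature at 5500 ft = 15 − 2 × (5500/1000) = 4°C.
OAT = ISA + deviation = 4 + (-6) = -2°C.

-2°C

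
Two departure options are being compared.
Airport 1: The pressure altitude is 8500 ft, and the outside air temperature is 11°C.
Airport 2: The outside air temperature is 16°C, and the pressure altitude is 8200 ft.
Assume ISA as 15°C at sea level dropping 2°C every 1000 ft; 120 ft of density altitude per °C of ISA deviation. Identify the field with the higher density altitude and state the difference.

Airport 2 by 228 ft

Airport 1: ISA temp = -2°C, deviation +13°C, DA = 8500 + 120 × 13 = 10060 ft.
Airport 2: ISA temp = -1.4°C, deviation +17.4°C, DA = 8200 + 120 × 17.4 = 10288 ft.
Airport 2 is higher by 10288 − 10060 = 228 ft.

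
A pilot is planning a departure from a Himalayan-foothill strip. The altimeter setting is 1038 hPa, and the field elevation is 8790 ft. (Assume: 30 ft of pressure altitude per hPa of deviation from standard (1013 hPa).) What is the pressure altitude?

8040 ft

Pressure correction = (1013 − 1038) × 30 = -750 ft.
Pressure altitude = 8790 + (-750) = 8040 ft.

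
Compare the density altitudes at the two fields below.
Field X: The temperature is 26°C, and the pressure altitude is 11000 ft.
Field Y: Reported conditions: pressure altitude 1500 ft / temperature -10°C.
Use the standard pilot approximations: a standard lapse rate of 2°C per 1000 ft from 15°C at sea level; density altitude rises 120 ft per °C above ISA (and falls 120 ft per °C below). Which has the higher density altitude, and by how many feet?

Field X by 16100 ft

Field X: ISA temp = -7°C, deviation +33°C, DA = 11000 + 120 × 33 = 14960 ft.
Field Y: ISA temp = 12°C, deviation -22°C, DA = 1500 + 120 × (-22) = -1140 ft.
Field X is higher by 14960 − (-1140) = 16100 ft.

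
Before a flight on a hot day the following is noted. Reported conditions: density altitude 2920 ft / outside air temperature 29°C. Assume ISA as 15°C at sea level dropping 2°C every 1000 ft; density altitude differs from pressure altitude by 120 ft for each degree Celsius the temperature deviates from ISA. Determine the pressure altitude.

DA = PA + 120 × (OAT − (15 − 2·PA/1000)) = PA + 120·OAT − 1800 + 0.24·PA = 1.24·PA + 120·OAT − 1800.
So 1.24·PA = 2920 − 120 × 29 + 1800 = 1240.
PA = 1240 / 1.24 = 1000 ft.

1000 ft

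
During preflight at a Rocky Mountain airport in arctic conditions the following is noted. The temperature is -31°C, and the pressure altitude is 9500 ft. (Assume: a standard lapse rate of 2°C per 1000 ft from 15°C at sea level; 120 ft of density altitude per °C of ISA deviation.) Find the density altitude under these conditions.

ISA temperature at 9500 ft = 15 − 2 × (9500/1000) = -4°C.
ISA deviation = -31 − (-4) = -27°C.
Density altitude = 9500 + 120 × (-27) = 9500 + (-3240) = 6260 ft.

6260 ft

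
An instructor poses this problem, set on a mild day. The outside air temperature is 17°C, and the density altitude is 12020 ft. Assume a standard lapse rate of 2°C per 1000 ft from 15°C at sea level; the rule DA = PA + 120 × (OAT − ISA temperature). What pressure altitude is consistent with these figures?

9500 ft

DA = PA + 120 × (OAT − (15 − 2·PA/1000)) = PA + 120·OAT − 1800 + 0.24·PA = 1.24·PA + 120·OAT − 1800.
So 1.24·PA = 12020 − 120 × 17 + 1800 = 11780.
PA = 11780 / 1.24 = 9500 ft.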